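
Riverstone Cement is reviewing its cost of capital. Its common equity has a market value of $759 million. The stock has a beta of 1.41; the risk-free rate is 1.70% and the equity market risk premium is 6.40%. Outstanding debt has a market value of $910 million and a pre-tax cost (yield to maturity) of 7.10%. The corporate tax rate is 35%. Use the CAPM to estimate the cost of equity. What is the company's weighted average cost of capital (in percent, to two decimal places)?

7.39%

Cost of equity via CAPM: Re = 1.7% + 1.41 × 6.4% = 10.7240%.
Total capital V = 759 + 910 = 1669.
Equity: weight = 759/1669 = 0.4548; cost = 10.724%.
Debt: weight = 910/1669 = 0.5452; after-tax cost = 7.1% × (1 − 35%) = 4.6150%.
WACC = 0.4548 × 10.7240% + 0.5452 × 4.6150% = 7.3931%.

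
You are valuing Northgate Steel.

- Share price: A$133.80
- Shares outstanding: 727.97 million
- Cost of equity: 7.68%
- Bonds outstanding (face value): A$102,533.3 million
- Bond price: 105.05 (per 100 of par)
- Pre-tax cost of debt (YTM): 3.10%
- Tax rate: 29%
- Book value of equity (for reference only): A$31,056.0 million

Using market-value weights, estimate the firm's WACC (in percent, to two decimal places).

4.80%

Market value of equity E = 133.8 × 727.97m = 97402.386m. Market value of debt D = 102533.3m × 105.05/100 = 107711.23165m.
Total capital V = 97402.386 + 107711.23165 = 205113.61765.
Equity: weight = 97402.386/205113.61765 = 0.4749; cost = 7.68%.
Bonds outstanding: weight = 107711.23165/205113.61765 = 0.5251; after-tax cost = 3.1% × (1 − 29%) = 2.2010%.
WACC = 0.4749 × 7.6800% + 0.5251 × 2.2010% = 4.8028%.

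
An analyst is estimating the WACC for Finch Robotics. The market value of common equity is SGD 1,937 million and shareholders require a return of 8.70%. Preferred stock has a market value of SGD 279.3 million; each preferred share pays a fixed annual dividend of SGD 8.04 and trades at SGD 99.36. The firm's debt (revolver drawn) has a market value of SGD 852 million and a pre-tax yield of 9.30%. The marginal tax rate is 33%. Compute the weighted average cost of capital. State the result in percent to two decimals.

Cost of preferred: Rp = 8.04 / 99.36 = 8.0918%.
Total capital V = 1937 + 279.3 + 852 = 3068.3.
Equity: weight = 1937/3068.3 = 0.6313; cost = 8.7%.
Preferred: weight = 279.3/3068.3 = 0.0910; cost = 8.0918%.
Revolver drawn: weight = 852/3068.3 = 0.2777; after-tax cost = 9.3% × (1 − 33%) = 6.2310%.
WACC = 0.6313 × 8.7000% + 0.0910 × 8.0918% + 0.2777 × 6.2310% = 7.9590%.

7.96%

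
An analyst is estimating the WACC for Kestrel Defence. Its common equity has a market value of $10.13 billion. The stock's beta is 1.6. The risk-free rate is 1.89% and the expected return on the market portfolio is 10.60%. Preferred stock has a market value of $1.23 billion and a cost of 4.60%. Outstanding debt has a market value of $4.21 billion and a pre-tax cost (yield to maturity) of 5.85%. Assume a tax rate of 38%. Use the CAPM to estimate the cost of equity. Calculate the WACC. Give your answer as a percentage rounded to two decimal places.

11.64%

Market risk premium = 10.6% − 1.89% = 8.71%.
Cost of equity via CAPM: Re = 1.89% + 1.6 × 8.71% = 15.8260%.
Total capital V = 10.13 + 1.23 + 4.21 = 15.57.
Equity: weight = 10.13/15.57 = 0.6506; cost = 15.826%.
Preferred: weight = 1.23/15.57 = 0.0790; cost = 4.6%.
Debt: weight = 4.21/15.57 = 0.2704; after-tax cost = 5.85% × (1 − 38%) = 3.6270%.
WACC = 0.6506 × 15.8260% + 0.0790 × 4.6000% + 0.2704 × 3.6270% = 11.6407%.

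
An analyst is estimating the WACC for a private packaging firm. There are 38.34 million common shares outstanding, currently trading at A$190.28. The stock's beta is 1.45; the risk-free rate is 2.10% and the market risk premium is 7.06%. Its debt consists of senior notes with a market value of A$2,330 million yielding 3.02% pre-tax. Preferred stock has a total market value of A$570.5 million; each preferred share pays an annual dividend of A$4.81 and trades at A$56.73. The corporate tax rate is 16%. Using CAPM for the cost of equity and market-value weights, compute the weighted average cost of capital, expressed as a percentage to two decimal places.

Cost of equity via CAPM: Re = 2.1% + 1.45 × 7.06% = 12.3370%.
Cost of preferred: Rp = 4.81 / 56.73 = 8.4788%.
Market value of equity E = 190.28 × 38.34m = 7295.3352m.
Total capital V = 7295.3352 + 570.5 + 2330 = 10195.8352.
Equity: weight = 7295.3352/10195.8352 = 0.7155; cost = 12.337%.
Preferred: weight = 570.5/10195.8352 = 0.0560; cost = 8.4788%.
Senior notes: weight = 2330/10195.8352 = 0.2285; after-tax cost = 3.02% × (1 − 16%) = 2.5368%.
WACC = 0.7155 × 12.3370% + 0.0560 × 8.4788% + 0.2285 × 2.5368% = 9.8815%.

9.88%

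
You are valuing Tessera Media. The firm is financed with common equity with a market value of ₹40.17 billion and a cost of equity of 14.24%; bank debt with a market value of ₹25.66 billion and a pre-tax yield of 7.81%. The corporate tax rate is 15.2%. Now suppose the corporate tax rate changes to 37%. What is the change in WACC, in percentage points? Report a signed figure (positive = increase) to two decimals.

Current WACC:
Total capital V = 40.17 + 25.66 = 65.83.
Equity: weight = 40.17/65.83 = 0.6102; cost = 14.24%.
Bank debt: weight = 25.66/65.83 = 0.3898; after-tax cost = 7.81% × (1 − 15.2%) = 6.6229%.
WACC = 0.6102 × 14.2400% + 0.3898 × 6.6229% = 11.2709%.
After the change:
Total capital V = 40.17 + 25.66 = 65.83.
Equity: weight = 40.17/65.83 = 0.6102; cost = 14.24%.
Bank debt: weight = 25.66/65.83 = 0.3898; after-tax cost = 7.81% × (1 − 37%) = 4.9203%.
WACC = 0.6102 × 14.2400% + 0.3898 × 4.9203% = 10.6073%.
Change in WACC = 10.6073% − 11.2709% = -0.6637 pp.

-0.66 pp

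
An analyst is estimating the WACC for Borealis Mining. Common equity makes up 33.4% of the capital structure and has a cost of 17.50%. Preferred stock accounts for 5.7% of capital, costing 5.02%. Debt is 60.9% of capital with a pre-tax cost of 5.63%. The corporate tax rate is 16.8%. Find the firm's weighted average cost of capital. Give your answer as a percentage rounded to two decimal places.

8.98%

After-tax cost of debt = 5.63% × (1 − 16.8%) = 4.6842%.
WACC = 0.334 × 17.5000% + 0.057 × 5.0200% + 0.609 × 4.6842% = 8.9838%.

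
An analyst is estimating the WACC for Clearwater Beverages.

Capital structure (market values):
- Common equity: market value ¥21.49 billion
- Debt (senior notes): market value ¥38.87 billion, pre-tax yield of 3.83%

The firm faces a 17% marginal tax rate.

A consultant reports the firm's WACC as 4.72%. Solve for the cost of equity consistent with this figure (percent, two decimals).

Total capital V = 21.49 + 38.87 = 60.36.
Equity weight = 21.49/60.36 = 0.3560.
Senior notes weight = 38.87/60.36 = 0.6440.
Debt contribution = 0.6440 × 3.83% × (1 − 17%) = 2.0471%.
Required equity contribution = 4.72% − 2.0471% = 2.6729%.
Re = 2.6729% / 0.3560 = 7.5075%.

7.51%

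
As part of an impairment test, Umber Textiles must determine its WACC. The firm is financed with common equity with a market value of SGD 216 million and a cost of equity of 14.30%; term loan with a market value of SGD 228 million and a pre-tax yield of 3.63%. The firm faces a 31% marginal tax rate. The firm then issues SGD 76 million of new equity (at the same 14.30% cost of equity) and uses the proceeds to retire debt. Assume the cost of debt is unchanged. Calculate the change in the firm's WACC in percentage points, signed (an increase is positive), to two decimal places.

+2.02 pp

Current WACC:
Total capital V = 216 + 228 = 444.
Equity: weight = 216/444 = 0.4865; cost = 14.3%.
Term loan: weight = 228/444 = 0.5135; after-tax cost = 3.63% × (1 − 31%) = 2.5047%.
WACC = 0.4865 × 14.3000% + 0.5135 × 2.5047% = 8.2430%.
After the change:
Total capital V = 292 + 152 = 444.
Equity: weight = 292/444 = 0.6577; cost = 14.3%.
Term loan: weight = 152/444 = 0.3423; after-tax cost = 3.63% × (1 − 31%) = 2.5047%.
WACC = 0.6577 × 14.3000% + 0.3423 × 2.5047% = 10.2620%.
Change in WACC = 10.2620% − 8.2430% = 2.0190 pp.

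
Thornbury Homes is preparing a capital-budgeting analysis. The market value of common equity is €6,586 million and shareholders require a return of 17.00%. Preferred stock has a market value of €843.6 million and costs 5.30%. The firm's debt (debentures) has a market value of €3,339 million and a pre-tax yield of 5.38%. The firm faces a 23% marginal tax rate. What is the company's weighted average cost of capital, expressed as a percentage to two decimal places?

Total capital V = 6586 + 843.6 + 3339 = 10768.6.
Equity: weight = 6586/10768.6 = 0.6116; cost = 17%.
Preferred: weight = 843.6/10768.6 = 0.0783; cost = 5.3%.
Debentures: weight = 3339/10768.6 = 0.3101; after-tax cost = 5.38% × (1 − 23%) = 4.1426%.
WACC = 0.6116 × 17.0000% + 0.0783 × 5.3000% + 0.3101 × 4.1426% = 12.0968%.

12.10%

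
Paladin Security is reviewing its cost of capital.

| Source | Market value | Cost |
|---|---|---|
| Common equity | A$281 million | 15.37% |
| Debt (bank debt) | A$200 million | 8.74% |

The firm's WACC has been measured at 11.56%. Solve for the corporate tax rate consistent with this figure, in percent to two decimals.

28.98%

Total capital V = 281 + 200 = 481.
Equity weight = 281/481 = 0.5842.
Bank debt weight = 200/481 = 0.4158.
Equity contribution = 0.5842 × 15.37% = 8.9791%.
Debt contribution must be 11.56% − 8.9791% = 2.5809%.
0.4158 × 8.74% × (1 − T) = 2.5809%  ⇒  (1 − T) = 0.7102.
T = 28.9823%.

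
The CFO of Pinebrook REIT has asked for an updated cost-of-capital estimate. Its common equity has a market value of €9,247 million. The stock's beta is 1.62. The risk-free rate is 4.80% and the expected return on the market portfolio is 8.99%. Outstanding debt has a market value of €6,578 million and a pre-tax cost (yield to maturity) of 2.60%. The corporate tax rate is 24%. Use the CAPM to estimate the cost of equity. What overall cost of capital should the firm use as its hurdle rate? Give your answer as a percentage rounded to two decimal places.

7.59%

Market risk premium = 8.99% − 4.8% = 4.19%.
Cost of equity via CAPM: Re = 4.8% + 1.62 × 4.19% = 11.5878%.
Total capital V = 9247 + 6578 = 15825.
Equity: weight = 9247/15825 = 0.5843; cost = 11.5878%.
Debt: weight = 6578/15825 = 0.4157; after-tax cost = 2.6% × (1 − 24%) = 1.9760%.
WACC = 0.5843 × 11.5878% + 0.4157 × 1.9760% = 7.5924%.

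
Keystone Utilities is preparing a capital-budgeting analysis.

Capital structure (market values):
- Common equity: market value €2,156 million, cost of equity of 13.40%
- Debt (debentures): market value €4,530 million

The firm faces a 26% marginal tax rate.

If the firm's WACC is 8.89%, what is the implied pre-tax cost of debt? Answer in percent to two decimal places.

Total capital V = 2156 + 4530 = 6686.
Equity weight = 2156/6686 = 0.3225.
Debentures weight = 4530/6686 = 0.6775.
Equity contribution = 0.3225 × 13.4% = 4.3210%.
Remaining for debt = 8.89% − 4.3210% = 4.5690%.
Rd × (1 − 26%) × 0.6775 = 4.5690%  ⇒  Rd = 9.1129%.

9.11%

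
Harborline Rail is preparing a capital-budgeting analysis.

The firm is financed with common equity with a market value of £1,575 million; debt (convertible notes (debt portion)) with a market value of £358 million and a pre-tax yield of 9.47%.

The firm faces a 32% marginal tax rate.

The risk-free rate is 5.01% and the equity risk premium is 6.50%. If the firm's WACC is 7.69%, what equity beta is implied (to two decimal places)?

Total capital V = 1575 + 358 = 1933.
Equity weight = 1575/1933 = 0.8148.
Convertible notes (debt portion) weight = 358/1933 = 0.1852.
Debt contribution = 0.1852 × 9.47% × (1 − 32%) = 1.1926%.
Required equity contribution = 7.69% − 1.1926% = 6.4974%  ⇒  Re = 7.9742%.
CAPM: 7.9742% = 5.01% + β × 6.5%  ⇒  β = 0.4560.

0.46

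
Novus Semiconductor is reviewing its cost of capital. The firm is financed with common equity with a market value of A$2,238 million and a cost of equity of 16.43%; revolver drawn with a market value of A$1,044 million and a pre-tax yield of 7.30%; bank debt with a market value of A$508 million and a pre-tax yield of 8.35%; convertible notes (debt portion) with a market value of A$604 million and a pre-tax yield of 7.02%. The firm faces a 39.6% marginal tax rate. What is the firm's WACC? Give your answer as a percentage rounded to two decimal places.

Total capital V = 2238 + 1044 + 508 + 604 = 4394.
Equity: weight = 2238/4394 = 0.5093; cost = 16.43%.
Revolver drawn: weight = 1044/4394 = 0.2376; after-tax cost = 7.3% × (1 − 39.6%) = 4.4092%.
Bank debt: weight = 508/4394 = 0.1156; after-tax cost = 8.35% × (1 − 39.6%) = 5.0434%.
Convertible notes (debt portion): weight = 604/4394 = 0.1375; after-tax cost = 7.02% × (1 − 39.6%) = 4.2401%.
WACC = 0.5093 × 16.4300% + 0.2376 × 4.4092% + 0.1156 × 5.0434% + 0.1375 × 4.2401% = 10.5818%.

10.58%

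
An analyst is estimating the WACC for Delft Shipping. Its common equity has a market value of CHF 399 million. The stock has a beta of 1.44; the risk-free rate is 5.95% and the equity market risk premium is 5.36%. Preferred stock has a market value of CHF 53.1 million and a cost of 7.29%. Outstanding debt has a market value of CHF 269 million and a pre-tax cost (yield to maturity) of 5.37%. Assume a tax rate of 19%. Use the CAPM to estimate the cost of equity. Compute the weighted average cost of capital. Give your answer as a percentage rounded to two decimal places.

Cost of equity via CAPM: Re = 5.95% + 1.44 × 5.36% = 13.6684%.
Total capital V = 399 + 53.1 + 269 = 721.1.
Equity: weight = 399/721.1 = 0.5533; cost = 13.6684%.
Preferred: weight = 53.1/721.1 = 0.0736; cost = 7.29%.
Debt: weight = 269/721.1 = 0.3730; after-tax cost = 5.37% × (1 − 19%) = 4.3497%.
WACC = 0.5533 × 13.6684% + 0.0736 × 7.2900% + 0.3730 × 4.3497% = 9.7225%.

9.72%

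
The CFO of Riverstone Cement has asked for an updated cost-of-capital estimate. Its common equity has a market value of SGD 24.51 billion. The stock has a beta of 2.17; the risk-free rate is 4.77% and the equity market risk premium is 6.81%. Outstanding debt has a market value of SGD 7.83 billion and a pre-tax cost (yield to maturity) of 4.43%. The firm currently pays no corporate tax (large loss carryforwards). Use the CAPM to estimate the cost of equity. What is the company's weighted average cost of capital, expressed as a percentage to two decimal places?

Cost of equity via CAPM: Re = 4.77% + 2.17 × 6.81% = 19.5477%.
Total capital V = 24.51 + 7.83 = 32.34.
Equity: weight = 24.51/32.34 = 0.7579; cost = 19.5477%.
Debt: weight = 7.83/32.34 = 0.2421; after-tax cost = 4.43% × (1 − 0%) = 4.4300%.
WACC = 0.7579 × 19.5477% + 0.2421 × 4.4300% = 15.8875%.

15.89%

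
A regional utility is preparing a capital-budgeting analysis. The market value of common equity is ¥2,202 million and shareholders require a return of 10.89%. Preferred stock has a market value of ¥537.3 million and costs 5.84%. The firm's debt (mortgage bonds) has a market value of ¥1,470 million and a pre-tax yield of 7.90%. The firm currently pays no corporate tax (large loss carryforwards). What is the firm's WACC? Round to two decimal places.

9.20%

Total capital V = 2202 + 537.3 + 1470 = 4209.3.
Equity: weight = 2202/4209.3 = 0.5231; cost = 10.89%.
Preferred: weight = 537.3/4209.3 = 0.1276; cost = 5.84%.
Mortgage bonds: weight = 1470/4209.3 = 0.3492; after-tax cost = 7.9% × (1 − 0%) = 7.9000%.
WACC = 0.5231 × 10.8900% + 0.1276 × 5.8400% + 0.3492 × 7.9000% = 9.2012%.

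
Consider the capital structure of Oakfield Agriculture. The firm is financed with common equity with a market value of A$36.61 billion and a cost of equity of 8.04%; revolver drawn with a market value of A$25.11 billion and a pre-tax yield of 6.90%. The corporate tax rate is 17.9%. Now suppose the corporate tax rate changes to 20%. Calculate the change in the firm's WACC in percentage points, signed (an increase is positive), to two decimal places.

Current WACC:
Total capital V = 36.61 + 25.11 = 61.72.
Equity: weight = 36.61/61.72 = 0.5932; cost = 8.04%.
Revolver drawn: weight = 25.11/61.72 = 0.4068; after-tax cost = 6.9% × (1 − 17.9%) = 5.6649%.
WACC = 0.5932 × 8.0400% + 0.4068 × 5.6649% = 7.0737%.
After the change:
Total capital V = 36.61 + 25.11 = 61.72.
Equity: weight = 36.61/61.72 = 0.5932; cost = 8.04%.
Revolver drawn: weight = 25.11/61.72 = 0.4068; after-tax cost = 6.9% × (1 − 20%) = 5.5200%.
WACC = 0.5932 × 8.0400% + 0.4068 × 5.5200% = 7.0148%.
Change in WACC = 7.0148% − 7.0737% = -0.0590 pp.

-0.06 pp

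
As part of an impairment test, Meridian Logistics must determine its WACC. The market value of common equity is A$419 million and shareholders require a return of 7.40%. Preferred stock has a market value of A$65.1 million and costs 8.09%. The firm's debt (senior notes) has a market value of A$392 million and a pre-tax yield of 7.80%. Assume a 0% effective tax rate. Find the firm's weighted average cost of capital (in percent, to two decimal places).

Total capital V = 419 + 65.1 + 392 = 876.1.
Equity: weight = 419/876.1 = 0.4783; cost = 7.4%.
Preferred: weight = 65.1/876.1 = 0.0743; cost = 8.09%.
Senior notes: weight = 392/876.1 = 0.4474; after-tax cost = 7.8% × (1 − 0%) = 7.8000%.
WACC = 0.4783 × 7.4000% + 0.0743 × 8.0900% + 0.4474 × 7.8000% = 7.6302%.

7.63%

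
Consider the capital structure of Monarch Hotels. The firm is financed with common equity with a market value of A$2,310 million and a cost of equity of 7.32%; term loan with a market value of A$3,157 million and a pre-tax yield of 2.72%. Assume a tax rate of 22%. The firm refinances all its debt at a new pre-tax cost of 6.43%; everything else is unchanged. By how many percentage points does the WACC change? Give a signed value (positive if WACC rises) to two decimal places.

Current WACC:
Total capital V = 2310 + 3157 = 5467.
Equity: weight = 2310/5467 = 0.4225; cost = 7.32%.
Term loan: weight = 3157/5467 = 0.5775; after-tax cost = 2.72% × (1 − 22%) = 2.1216%.
WACC = 0.4225 × 7.3200% + 0.5775 × 2.1216% = 4.3181%.
After the change:
Total capital V = 2310 + 3157 = 5467.
Equity: weight = 2310/5467 = 0.4225; cost = 7.32%.
Term loan: weight = 3157/5467 = 0.5775; after-tax cost = 6.43% × (1 − 22%) = 5.0154%.
WACC = 0.4225 × 7.3200% + 0.5775 × 5.0154% = 5.9892%.
Change in WACC = 5.9892% − 4.3181% = 1.6711 pp.

+1.67 pp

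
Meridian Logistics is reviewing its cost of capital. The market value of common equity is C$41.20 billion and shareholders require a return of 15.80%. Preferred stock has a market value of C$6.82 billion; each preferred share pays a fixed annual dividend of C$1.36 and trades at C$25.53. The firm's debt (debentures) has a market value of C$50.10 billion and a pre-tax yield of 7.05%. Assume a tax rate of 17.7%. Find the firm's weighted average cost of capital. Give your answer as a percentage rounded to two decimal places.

Cost of preferred: Rp = 1.36 / 25.53 = 5.3271%.
Total capital V = 41.2 + 6.82 + 50.1 = 98.12.
Equity: weight = 41.2/98.12 = 0.4199; cost = 15.8%.
Preferred: weight = 6.82/98.12 = 0.0695; cost = 5.3271%.
Debentures: weight = 50.1/98.12 = 0.5106; after-tax cost = 7.05% × (1 − 17.7%) = 5.8021%.
WACC = 0.4199 × 15.8000% + 0.0695 × 5.3271% + 0.5106 × 5.8021% = 9.9672%.

9.97%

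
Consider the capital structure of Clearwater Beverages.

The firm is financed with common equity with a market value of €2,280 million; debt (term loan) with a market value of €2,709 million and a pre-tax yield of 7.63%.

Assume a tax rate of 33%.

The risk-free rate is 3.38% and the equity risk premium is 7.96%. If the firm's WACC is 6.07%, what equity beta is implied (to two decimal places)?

Total capital V = 2280 + 2709 = 4989.
Equity weight = 2280/4989 = 0.4570.
Term loan weight = 2709/4989 = 0.5430.
Debt contribution = 0.5430 × 7.63% × (1 − 33%) = 2.7758%.
Required equity contribution = 6.07% − 2.7758% = 3.2942%  ⇒  Re = 7.2081%.
CAPM: 7.2081% = 3.38% + β × 7.96%  ⇒  β = 0.4809.

0.48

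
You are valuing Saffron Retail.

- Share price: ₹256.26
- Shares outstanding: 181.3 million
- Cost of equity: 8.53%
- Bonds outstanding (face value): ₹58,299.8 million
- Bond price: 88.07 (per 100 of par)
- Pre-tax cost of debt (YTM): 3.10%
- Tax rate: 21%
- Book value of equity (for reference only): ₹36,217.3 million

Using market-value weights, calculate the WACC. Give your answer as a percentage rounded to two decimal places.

Market value of equity E = 256.26 × 181.3m = 46459.938m. Market value of debt D = 58299.8m × 88.07/100 = 51344.63386m.
Total capital V = 46459.938 + 51344.63386 = 97804.57186.
Equity: weight = 46459.938/97804.57186 = 0.4750; cost = 8.53%.
Bonds outstanding: weight = 51344.63386/97804.57186 = 0.5250; after-tax cost = 3.1% × (1 − 21%) = 2.4490%.
WACC = 0.4750 × 8.5300% + 0.5250 × 2.4490% = 5.3376%.

5.34%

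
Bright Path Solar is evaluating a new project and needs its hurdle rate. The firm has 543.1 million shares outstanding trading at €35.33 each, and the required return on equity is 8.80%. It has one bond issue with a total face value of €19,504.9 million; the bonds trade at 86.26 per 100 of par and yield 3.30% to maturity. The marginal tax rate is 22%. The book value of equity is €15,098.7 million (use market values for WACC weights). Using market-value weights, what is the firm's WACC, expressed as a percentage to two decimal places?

Market value of equity E = 35.33 × 543.1m = 19187.723m. Market value of debt D = 19504.9m × 86.26/100 = 16824.92674m.
Total capital V = 19187.723 + 16824.92674 = 36012.64974.
Equity: weight = 19187.723/36012.64974 = 0.5328; cost = 8.8%.
Bonds outstanding: weight = 16824.92674/36012.64974 = 0.4672; after-tax cost = 3.3% × (1 − 22%) = 2.5740%.
WACC = 0.5328 × 8.8000% + 0.4672 × 2.5740% = 5.8912%.

5.89%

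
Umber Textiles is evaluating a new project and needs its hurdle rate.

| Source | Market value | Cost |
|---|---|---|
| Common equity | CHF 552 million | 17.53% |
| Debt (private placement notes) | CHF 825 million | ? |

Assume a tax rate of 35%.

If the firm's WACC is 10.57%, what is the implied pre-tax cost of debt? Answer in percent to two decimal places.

Total capital V = 552 + 825 = 1377.
Equity weight = 552/1377 = 0.4009.
Private placement notes weight = 825/1377 = 0.5991.
Equity contribution = 0.4009 × 17.53% = 7.0273%.
Remaining for debt = 10.57% − 7.0273% = 3.5427%.
Rd × (1 − 35%) × 0.5991 = 3.5427%  ⇒  Rd = 9.0971%.

9.10%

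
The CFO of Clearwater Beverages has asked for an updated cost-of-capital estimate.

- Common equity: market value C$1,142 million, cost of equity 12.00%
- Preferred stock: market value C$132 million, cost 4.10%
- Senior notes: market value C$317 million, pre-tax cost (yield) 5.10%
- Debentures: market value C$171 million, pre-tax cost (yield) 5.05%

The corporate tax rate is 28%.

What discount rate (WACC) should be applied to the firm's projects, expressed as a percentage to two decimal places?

Total capital V = 1142 + 132 + 317 + 171 = 1762.
Equity: weight = 1142/1762 = 0.6481; cost = 12%.
Preferred: weight = 132/1762 = 0.0749; cost = 4.1%.
Senior notes: weight = 317/1762 = 0.1799; after-tax cost = 5.1% × (1 − 28%) = 3.6720%.
Debentures: weight = 171/1762 = 0.0970; after-tax cost = 5.05% × (1 − 28%) = 3.6360%.
WACC = 0.6481 × 12.0000% + 0.0749 × 4.1000% + 0.1799 × 3.6720% + 0.0970 × 3.6360% = 9.0982%.

9.10%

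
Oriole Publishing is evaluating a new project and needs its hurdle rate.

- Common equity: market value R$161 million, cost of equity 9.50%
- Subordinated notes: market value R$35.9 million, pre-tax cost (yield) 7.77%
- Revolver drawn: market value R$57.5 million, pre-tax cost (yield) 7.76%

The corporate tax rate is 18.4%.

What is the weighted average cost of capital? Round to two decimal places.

8.34%

Total capital V = 161 + 35.9 + 57.5 = 254.4.
Equity: weight = 161/254.4 = 0.6329; cost = 9.5%.
Subordinated notes: weight = 35.9/254.4 = 0.1411; after-tax cost = 7.77% × (1 − 18.4%) = 6.3403%.
Revolver drawn: weight = 57.5/254.4 = 0.2260; after-tax cost = 7.76% × (1 − 18.4%) = 6.3322%.
WACC = 0.6329 × 9.5000% + 0.1411 × 6.3403% + 0.2260 × 6.3322% = 8.3381%.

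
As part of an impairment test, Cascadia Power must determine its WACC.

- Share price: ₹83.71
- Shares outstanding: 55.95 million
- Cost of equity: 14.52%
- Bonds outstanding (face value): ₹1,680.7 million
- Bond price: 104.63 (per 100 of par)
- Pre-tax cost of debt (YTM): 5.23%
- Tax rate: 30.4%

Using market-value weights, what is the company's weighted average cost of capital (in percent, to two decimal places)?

Market value of equity E = 83.71 × 55.95m = 4683.5745m. Market value of debt D = 1680.7m × 104.63/100 = 1758.51641m.
Total capital V = 4683.5745 + 1758.51641 = 6442.09091.
Equity: weight = 4683.5745/6442.09091 = 0.7270; cost = 14.52%.
Bonds outstanding: weight = 1758.51641/6442.09091 = 0.2730; after-tax cost = 5.23% × (1 − 30.4%) = 3.6401%.
WACC = 0.7270 × 14.5200% + 0.2730 × 3.6401% = 11.5501%.

11.55%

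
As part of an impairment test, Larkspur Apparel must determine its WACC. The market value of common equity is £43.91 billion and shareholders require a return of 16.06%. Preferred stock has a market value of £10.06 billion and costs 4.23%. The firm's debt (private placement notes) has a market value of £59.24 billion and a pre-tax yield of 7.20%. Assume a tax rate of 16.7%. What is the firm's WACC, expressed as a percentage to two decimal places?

Total capital V = 43.91 + 10.06 + 59.24 = 113.21.
Equity: weight = 43.91/113.21 = 0.3879; cost = 16.06%.
Preferred: weight = 10.06/113.21 = 0.0889; cost = 4.23%.
Private placement notes: weight = 59.24/113.21 = 0.5233; after-tax cost = 7.2% × (1 − 16.7%) = 5.9976%.
WACC = 0.3879 × 16.0600% + 0.0889 × 4.2300% + 0.5233 × 5.9976% = 9.7434%.

9.74%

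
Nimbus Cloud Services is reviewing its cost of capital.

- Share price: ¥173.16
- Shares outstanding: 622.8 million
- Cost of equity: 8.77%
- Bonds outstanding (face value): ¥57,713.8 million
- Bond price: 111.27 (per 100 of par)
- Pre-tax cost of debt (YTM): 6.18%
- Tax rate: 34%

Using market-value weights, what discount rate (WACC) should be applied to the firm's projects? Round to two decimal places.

Market value of equity E = 173.16 × 622.8m = 107844.048m. Market value of debt D = 57713.8m × 111.27/100 = 64218.14526m.
Total capital V = 107844.048 + 64218.14526 = 172062.19326.
Equity: weight = 107844.048/172062.19326 = 0.6268; cost = 8.77%.
Bonds outstanding: weight = 64218.14526/172062.19326 = 0.3732; after-tax cost = 6.18% × (1 − 34%) = 4.0788%.
WACC = 0.6268 × 8.7700% + 0.3732 × 4.0788% = 7.0191%.

7.02%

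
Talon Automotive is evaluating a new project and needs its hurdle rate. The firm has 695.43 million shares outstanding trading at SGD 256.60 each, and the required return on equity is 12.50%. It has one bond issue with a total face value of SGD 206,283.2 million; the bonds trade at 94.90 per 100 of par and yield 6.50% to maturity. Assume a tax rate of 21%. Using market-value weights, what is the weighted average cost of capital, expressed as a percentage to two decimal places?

Market value of equity E = 256.6 × 695.43m = 178447.338m. Market value of debt D = 206283.2m × 94.9/100 = 195762.7568m.
Total capital V = 178447.338 + 195762.7568 = 374210.0948.
Equity: weight = 178447.338/374210.0948 = 0.4769; cost = 12.5%.
Bonds outstanding: weight = 195762.7568/374210.0948 = 0.5231; after-tax cost = 6.5% × (1 − 21%) = 5.1350%.
WACC = 0.4769 × 12.5000% + 0.5231 × 5.1350% = 8.6471%.

8.65%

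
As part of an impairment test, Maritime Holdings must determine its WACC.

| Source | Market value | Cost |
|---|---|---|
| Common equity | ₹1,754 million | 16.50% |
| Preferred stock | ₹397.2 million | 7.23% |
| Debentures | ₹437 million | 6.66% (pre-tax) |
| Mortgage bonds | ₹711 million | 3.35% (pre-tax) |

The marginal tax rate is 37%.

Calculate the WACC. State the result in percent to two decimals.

10.65%

Total capital V = 1754 + 397.2 + 437 + 711 = 3299.2.
Equity: weight = 1754/3299.2 = 0.5316; cost = 16.5%.
Preferred: weight = 397.2/3299.2 = 0.1204; cost = 7.23%.
Debentures: weight = 437/3299.2 = 0.1325; after-tax cost = 6.66% × (1 − 37%) = 4.1958%.
Mortgage bonds: weight = 711/3299.2 = 0.2155; after-tax cost = 3.35% × (1 − 37%) = 2.1105%.
WACC = 0.5316 × 16.5000% + 0.1204 × 7.2300% + 0.1325 × 4.1958% + 0.2155 × 2.1105% = 10.6532%.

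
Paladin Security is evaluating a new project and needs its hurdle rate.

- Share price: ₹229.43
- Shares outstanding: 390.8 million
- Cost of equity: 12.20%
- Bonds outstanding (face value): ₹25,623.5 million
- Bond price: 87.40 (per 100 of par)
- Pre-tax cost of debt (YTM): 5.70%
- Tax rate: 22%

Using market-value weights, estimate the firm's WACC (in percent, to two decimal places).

10.65%

Market value of equity E = 229.43 × 390.8m = 89661.244m. Market value of debt D = 25623.5m × 87.4/100 = 22394.939m.
Total capital V = 89661.244 + 22394.939 = 112056.183.
Equity: weight = 89661.244/112056.183 = 0.8001; cost = 12.2%.
Bonds outstanding: weight = 22394.939/112056.183 = 0.1999; after-tax cost = 5.7% × (1 − 22%) = 4.4460%.
WACC = 0.8001 × 12.2000% + 0.1999 × 4.4460% = 10.6503%.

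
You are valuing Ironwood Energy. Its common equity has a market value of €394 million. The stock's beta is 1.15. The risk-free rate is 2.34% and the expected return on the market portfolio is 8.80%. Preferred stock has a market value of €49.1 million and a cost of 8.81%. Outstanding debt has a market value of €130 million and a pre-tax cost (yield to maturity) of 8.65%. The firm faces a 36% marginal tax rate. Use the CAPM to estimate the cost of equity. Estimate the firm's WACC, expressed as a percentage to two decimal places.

8.73%

Market risk premium = 8.8% − 2.34% = 6.46%.
Cost of equity via CAPM: Re = 2.34% + 1.15 × 6.46% = 9.7690%.
Total capital V = 394 + 49.1 + 130 = 573.1.
Equity: weight = 394/573.1 = 0.6875; cost = 9.769%.
Preferred: weight = 49.1/573.1 = 0.0857; cost = 8.81%.
Debt: weight = 130/573.1 = 0.2268; after-tax cost = 8.65% × (1 − 36%) = 5.5360%.
WACC = 0.6875 × 9.7690% + 0.0857 × 8.8100% + 0.2268 × 5.5360% = 8.7266%.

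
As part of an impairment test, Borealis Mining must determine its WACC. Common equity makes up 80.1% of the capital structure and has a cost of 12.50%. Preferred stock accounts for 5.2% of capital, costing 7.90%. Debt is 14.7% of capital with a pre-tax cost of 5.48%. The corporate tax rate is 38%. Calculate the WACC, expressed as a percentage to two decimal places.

10.92%

After-tax cost of debt = 5.48% × (1 − 38%) = 3.3976%.
WACC = 0.801 × 12.5000% + 0.052 × 7.9000% + 0.147 × 3.3976% = 10.9227%.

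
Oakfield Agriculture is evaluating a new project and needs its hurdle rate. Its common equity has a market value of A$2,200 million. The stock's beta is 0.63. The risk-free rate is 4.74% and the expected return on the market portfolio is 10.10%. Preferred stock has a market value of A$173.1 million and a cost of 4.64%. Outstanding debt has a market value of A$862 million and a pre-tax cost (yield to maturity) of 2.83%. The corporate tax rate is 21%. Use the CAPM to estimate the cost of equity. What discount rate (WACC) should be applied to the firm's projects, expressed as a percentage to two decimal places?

Market risk premium = 10.1% − 4.74% = 5.36%.
Cost of equity via CAPM: Re = 4.74% + 0.63 × 5.36% = 8.1168%.
Total capital V = 2200 + 173.1 + 862 = 3235.1.
Equity: weight = 2200/3235.1 = 0.6800; cost = 8.1168%.
Preferred: weight = 173.1/3235.1 = 0.0535; cost = 4.64%.
Debt: weight = 862/3235.1 = 0.2665; after-tax cost = 2.83% × (1 − 21%) = 2.2357%.
WACC = 0.6800 × 8.1168% + 0.0535 × 4.6400% + 0.2665 × 2.2357% = 6.3637%.

6.36%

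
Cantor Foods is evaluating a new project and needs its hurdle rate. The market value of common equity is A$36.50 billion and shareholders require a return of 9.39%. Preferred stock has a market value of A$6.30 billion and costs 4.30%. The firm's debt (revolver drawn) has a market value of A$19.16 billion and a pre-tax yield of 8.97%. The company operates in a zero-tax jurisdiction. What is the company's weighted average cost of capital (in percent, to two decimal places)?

Total capital V = 36.5 + 6.3 + 19.16 = 61.96.
Equity: weight = 36.5/61.96 = 0.5891; cost = 9.39%.
Preferred: weight = 6.3/61.96 = 0.1017; cost = 4.3%.
Revolver drawn: weight = 19.16/61.96 = 0.3092; after-tax cost = 8.97% × (1 − 0%) = 8.9700%.
WACC = 0.5891 × 9.3900% + 0.1017 × 4.3000% + 0.3092 × 8.9700% = 8.7426%.

8.74%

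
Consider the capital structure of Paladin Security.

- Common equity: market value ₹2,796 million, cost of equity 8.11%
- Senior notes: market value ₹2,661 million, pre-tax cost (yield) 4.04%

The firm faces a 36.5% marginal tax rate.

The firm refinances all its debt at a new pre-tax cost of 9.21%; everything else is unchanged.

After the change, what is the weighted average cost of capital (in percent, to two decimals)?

7.01%

After the change:
Total capital V = 2796 + 2661 = 5457.
Equity: weight = 2796/5457 = 0.5124; cost = 8.11%.
Senior notes: weight = 2661/5457 = 0.4876; after-tax cost = 9.21% × (1 − 36.5%) = 5.8484%.
WACC = 0.5124 × 8.1100% + 0.4876 × 5.8484% = 7.0072%.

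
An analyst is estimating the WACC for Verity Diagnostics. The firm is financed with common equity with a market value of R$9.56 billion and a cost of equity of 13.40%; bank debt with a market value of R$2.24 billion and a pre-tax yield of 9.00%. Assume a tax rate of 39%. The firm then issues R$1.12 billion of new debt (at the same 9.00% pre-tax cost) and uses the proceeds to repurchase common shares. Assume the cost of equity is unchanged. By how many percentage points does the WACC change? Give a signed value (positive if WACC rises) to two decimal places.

-0.75 pp

Current WACC:
Total capital V = 9.56 + 2.24 = 11.8.
Equity: weight = 9.56/11.8 = 0.8102; cost = 13.4%.
Bank debt: weight = 2.24/11.8 = 0.1898; after-tax cost = 9% × (1 − 39%) = 5.4900%.
WACC = 0.8102 × 13.4000% + 0.1898 × 5.4900% = 11.8984%.
After the change:
Total capital V = 8.44 + 3.36 = 11.8.
Equity: weight = 8.44/11.8 = 0.7153; cost = 13.4%.
Bank debt: weight = 3.36/11.8 = 0.2847; after-tax cost = 9% × (1 − 39%) = 5.4900%.
WACC = 0.7153 × 13.4000% + 0.2847 × 5.4900% = 11.1477%.
Change in WACC = 11.1477% − 11.8984% = -0.7508 pp.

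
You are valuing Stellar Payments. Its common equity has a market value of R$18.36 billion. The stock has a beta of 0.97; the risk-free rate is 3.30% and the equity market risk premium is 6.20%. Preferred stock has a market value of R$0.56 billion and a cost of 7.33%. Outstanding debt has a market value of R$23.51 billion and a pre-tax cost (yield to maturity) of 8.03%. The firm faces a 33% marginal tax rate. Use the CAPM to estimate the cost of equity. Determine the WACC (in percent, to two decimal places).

7.11%

Cost of equity via CAPM: Re = 3.3% + 0.97 × 6.2% = 9.3140%.
Total capital V = 18.36 + 0.56 + 23.51 = 42.43.
Equity: weight = 18.36/42.43 = 0.4327; cost = 9.314%.
Preferred: weight = 0.56/42.43 = 0.0132; cost = 7.33%.
Debt: weight = 23.51/42.43 = 0.5541; after-tax cost = 8.03% × (1 − 33%) = 5.3801%.
WACC = 0.4327 × 9.3140% + 0.0132 × 7.3300% + 0.5541 × 5.3801% = 7.1081%.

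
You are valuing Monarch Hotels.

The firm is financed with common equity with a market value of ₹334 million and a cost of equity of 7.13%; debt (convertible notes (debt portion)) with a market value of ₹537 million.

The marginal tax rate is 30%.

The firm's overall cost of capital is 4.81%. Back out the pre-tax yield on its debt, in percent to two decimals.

4.81%

Total capital V = 334 + 537 = 871.
Equity weight = 334/871 = 0.3835.
Convertible notes (debt portion) weight = 537/871 = 0.6165.
Equity contribution = 0.3835 × 7.13% = 2.7341%.
Remaining for debt = 4.81% − 2.7341% = 2.0759%.
Rd × (1 − 30%) × 0.6165 = 2.0759%  ⇒  Rd = 4.8100%.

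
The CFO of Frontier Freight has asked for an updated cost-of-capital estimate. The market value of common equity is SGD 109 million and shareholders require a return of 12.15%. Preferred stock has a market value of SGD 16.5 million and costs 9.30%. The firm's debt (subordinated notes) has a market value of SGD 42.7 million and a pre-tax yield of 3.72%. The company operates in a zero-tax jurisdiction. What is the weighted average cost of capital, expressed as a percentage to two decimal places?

Total capital V = 109 + 16.5 + 42.7 = 168.2.
Equity: weight = 109/168.2 = 0.6480; cost = 12.15%.
Preferred: weight = 16.5/168.2 = 0.0981; cost = 9.3%.
Subordinated notes: weight = 42.7/168.2 = 0.2539; after-tax cost = 3.72% × (1 − 0%) = 3.7200%.
WACC = 0.6480 × 12.1500% + 0.0981 × 9.3000% + 0.2539 × 3.7200% = 9.7303%.

9.73%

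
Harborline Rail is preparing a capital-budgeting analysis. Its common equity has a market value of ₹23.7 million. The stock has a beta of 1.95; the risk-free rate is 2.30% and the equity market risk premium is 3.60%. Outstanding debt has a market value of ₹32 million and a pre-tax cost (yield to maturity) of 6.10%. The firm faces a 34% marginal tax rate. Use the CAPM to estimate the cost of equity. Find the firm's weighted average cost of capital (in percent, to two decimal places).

Cost of equity via CAPM: Re = 2.3% + 1.95 × 3.6% = 9.3200%.
Total capital V = 23.7 + 32 = 55.7.
Equity: weight = 23.7/55.7 = 0.4255; cost = 9.32%.
Debt: weight = 32/55.7 = 0.5745; after-tax cost = 6.1% × (1 − 34%) = 4.0260%.
WACC = 0.4255 × 9.3200% + 0.5745 × 4.0260% = 6.2786%.

6.28%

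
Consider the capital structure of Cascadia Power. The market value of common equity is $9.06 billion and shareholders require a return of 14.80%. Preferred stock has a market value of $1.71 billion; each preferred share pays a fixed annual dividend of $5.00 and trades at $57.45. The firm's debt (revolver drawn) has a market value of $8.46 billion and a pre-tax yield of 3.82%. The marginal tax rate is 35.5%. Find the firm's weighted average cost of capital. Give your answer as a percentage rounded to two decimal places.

Cost of preferred: Rp = 5.0 / 57.45 = 8.7032%.
Total capital V = 9.06 + 1.71 + 8.46 = 19.23.
Equity: weight = 9.06/19.23 = 0.4711; cost = 14.8%.
Preferred: weight = 1.71/19.23 = 0.0889; cost = 8.7032%.
Revolver drawn: weight = 8.46/19.23 = 0.4399; after-tax cost = 3.82% × (1 − 35.5%) = 2.4639%.
WACC = 0.4711 × 14.8000% + 0.0889 × 8.7032% + 0.4399 × 2.4639% = 8.8307%.

8.83%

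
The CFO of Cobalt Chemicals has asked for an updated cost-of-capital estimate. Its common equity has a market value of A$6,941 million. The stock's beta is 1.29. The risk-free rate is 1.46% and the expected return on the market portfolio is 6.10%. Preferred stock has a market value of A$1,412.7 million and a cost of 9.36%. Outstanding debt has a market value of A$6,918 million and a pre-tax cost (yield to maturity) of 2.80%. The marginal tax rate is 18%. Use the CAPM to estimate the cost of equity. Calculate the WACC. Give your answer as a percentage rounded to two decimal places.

Market risk premium = 6.1% − 1.46% = 4.64%.
Cost of equity via CAPM: Re = 1.46% + 1.29 × 4.64% = 7.4456%.
Total capital V = 6941 + 1412.7 + 6918 = 15271.7.
Equity: weight = 6941/15271.7 = 0.4545; cost = 7.4456%.
Preferred: weight = 1412.7/15271.7 = 0.0925; cost = 9.36%.
Debt: weight = 6918/15271.7 = 0.4530; after-tax cost = 2.8% × (1 − 18%) = 2.2960%.
WACC = 0.4545 × 7.4456% + 0.0925 × 9.3600% + 0.4530 × 2.2960% = 5.2899%.

5.29%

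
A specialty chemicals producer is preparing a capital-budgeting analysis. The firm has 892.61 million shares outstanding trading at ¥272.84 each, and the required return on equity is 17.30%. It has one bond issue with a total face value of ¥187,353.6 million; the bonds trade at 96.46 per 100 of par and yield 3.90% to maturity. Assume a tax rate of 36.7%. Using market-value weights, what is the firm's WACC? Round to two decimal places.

10.98%

Market value of equity E = 272.84 × 892.61m = 243539.7124m. Market value of debt D = 187353.6m × 96.46/100 = 180721.28256m.
Total capital V = 243539.7124 + 180721.28256 = 424260.99496.
Equity: weight = 243539.7124/424260.99496 = 0.5740; cost = 17.3%.
Bonds outstanding: weight = 180721.28256/424260.99496 = 0.4260; after-tax cost = 3.9% × (1 − 36.7%) = 2.4687%.
WACC = 0.5740 × 17.3000% + 0.4260 × 2.4687% = 10.9824%.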